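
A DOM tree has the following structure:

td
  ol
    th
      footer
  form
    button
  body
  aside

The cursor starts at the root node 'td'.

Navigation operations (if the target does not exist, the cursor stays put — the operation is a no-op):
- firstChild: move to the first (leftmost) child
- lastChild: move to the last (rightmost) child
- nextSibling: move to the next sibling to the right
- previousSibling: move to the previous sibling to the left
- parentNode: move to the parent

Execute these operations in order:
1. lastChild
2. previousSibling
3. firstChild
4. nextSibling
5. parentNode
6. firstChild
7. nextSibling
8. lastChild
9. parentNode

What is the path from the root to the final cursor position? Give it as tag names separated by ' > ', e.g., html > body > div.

After 1 (lastChild): aside
After 2 (previousSibling): body
After 3 (firstChild): body (no-op, stayed)
After 4 (nextSibling): aside
After 5 (parentNode): td
After 6 (firstChild): ol
After 7 (nextSibling): form
After 8 (lastChild): button
After 9 (parentNode): form

Answer: td > form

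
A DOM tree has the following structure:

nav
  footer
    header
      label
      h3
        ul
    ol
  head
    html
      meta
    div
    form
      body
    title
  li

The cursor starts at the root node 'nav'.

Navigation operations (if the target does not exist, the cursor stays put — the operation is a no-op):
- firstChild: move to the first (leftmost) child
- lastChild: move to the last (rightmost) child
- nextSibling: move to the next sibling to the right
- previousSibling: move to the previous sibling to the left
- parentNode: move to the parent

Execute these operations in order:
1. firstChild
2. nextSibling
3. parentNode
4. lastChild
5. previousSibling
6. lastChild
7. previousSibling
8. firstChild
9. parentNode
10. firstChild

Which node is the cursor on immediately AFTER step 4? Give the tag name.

Answer: li

Derivation:
After 1 (firstChild): footer
After 2 (nextSibling): head
After 3 (parentNode): nav
After 4 (lastChild): li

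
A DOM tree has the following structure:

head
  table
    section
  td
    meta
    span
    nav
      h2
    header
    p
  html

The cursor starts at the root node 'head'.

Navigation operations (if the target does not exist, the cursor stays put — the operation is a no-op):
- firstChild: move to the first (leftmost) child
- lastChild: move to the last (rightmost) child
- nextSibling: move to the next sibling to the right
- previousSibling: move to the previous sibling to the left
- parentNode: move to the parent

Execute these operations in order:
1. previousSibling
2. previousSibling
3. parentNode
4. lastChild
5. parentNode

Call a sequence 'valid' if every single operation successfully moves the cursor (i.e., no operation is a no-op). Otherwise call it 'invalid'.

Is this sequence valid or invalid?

Answer: invalid

Derivation:
After 1 (previousSibling): head (no-op, stayed)
After 2 (previousSibling): head (no-op, stayed)
After 3 (parentNode): head (no-op, stayed)
After 4 (lastChild): html
After 5 (parentNode): head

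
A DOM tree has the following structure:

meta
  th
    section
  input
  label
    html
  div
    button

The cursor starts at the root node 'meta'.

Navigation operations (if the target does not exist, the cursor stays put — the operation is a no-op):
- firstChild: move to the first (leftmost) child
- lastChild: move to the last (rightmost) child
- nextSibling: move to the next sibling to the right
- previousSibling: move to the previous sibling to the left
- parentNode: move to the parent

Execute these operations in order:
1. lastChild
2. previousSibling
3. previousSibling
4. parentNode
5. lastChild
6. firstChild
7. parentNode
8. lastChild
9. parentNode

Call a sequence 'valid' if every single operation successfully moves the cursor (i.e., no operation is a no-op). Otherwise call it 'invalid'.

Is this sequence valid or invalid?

After 1 (lastChild): div
After 2 (previousSibling): label
After 3 (previousSibling): input
After 4 (parentNode): meta
After 5 (lastChild): div
After 6 (firstChild): button
After 7 (parentNode): div
After 8 (lastChild): button
After 9 (parentNode): div

Answer: valid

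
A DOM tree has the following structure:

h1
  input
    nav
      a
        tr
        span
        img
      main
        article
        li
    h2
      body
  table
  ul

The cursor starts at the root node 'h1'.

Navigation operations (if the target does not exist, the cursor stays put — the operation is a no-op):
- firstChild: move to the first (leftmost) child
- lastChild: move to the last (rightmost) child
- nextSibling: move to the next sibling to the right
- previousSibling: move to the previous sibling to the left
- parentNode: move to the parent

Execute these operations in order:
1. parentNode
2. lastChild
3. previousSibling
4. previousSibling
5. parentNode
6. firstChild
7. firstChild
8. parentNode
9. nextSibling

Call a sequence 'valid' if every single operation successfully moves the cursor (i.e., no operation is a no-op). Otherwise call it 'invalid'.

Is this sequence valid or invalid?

Answer: invalid

Derivation:
After 1 (parentNode): h1 (no-op, stayed)
After 2 (lastChild): ul
After 3 (previousSibling): table
After 4 (previousSibling): input
After 5 (parentNode): h1
After 6 (firstChild): input
After 7 (firstChild): nav
After 8 (parentNode): input
After 9 (nextSibling): table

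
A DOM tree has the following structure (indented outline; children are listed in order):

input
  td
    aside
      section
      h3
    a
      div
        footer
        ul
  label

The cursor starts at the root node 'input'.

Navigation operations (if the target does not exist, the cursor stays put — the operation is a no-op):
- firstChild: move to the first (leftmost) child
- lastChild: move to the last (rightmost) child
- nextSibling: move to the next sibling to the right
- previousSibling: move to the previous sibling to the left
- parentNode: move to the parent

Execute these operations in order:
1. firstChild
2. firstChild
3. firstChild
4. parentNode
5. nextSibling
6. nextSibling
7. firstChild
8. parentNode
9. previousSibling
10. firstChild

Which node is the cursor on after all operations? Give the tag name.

Answer: section

Derivation:
After 1 (firstChild): td
After 2 (firstChild): aside
After 3 (firstChild): section
After 4 (parentNode): aside
After 5 (nextSibling): a
After 6 (nextSibling): a (no-op, stayed)
After 7 (firstChild): div
After 8 (parentNode): a
After 9 (previousSibling): aside
After 10 (firstChild): section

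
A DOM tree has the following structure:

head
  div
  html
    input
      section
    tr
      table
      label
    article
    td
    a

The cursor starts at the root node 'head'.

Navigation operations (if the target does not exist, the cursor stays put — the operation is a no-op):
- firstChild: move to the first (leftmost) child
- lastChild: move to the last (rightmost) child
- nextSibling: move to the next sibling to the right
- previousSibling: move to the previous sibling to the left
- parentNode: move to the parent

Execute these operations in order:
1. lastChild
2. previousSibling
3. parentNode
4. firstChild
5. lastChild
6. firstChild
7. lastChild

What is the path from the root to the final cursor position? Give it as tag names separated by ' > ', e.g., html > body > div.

Answer: head > div

Derivation:
After 1 (lastChild): html
After 2 (previousSibling): div
After 3 (parentNode): head
After 4 (firstChild): div
After 5 (lastChild): div (no-op, stayed)
After 6 (firstChild): div (no-op, stayed)
After 7 (lastChild): div (no-op, stayed)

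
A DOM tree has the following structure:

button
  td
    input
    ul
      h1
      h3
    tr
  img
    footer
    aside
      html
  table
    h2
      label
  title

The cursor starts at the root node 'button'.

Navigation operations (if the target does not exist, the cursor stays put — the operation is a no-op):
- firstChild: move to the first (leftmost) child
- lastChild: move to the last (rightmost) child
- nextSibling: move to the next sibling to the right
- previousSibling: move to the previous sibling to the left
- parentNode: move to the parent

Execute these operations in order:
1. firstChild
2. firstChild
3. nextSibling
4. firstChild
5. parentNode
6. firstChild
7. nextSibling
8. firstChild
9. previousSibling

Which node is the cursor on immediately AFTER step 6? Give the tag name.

After 1 (firstChild): td
After 2 (firstChild): input
After 3 (nextSibling): ul
After 4 (firstChild): h1
After 5 (parentNode): ul
After 6 (firstChild): h1

Answer: h1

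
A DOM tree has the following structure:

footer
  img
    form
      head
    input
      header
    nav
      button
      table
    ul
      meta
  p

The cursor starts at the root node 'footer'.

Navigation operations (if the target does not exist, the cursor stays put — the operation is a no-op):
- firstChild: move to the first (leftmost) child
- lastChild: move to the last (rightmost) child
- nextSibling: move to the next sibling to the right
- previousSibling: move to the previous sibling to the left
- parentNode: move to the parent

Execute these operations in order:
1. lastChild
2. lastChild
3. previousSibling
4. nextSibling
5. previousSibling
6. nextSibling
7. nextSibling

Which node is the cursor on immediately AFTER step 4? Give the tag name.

After 1 (lastChild): p
After 2 (lastChild): p (no-op, stayed)
After 3 (previousSibling): img
After 4 (nextSibling): p

Answer: p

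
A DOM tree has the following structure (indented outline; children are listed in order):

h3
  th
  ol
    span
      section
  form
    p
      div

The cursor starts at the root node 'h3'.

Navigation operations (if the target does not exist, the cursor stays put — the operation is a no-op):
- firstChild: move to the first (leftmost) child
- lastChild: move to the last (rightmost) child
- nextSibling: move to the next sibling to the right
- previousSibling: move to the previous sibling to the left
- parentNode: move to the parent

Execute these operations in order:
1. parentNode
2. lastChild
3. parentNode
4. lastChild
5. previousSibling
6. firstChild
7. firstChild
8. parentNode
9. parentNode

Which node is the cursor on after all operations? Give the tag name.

Answer: ol

Derivation:
After 1 (parentNode): h3 (no-op, stayed)
After 2 (lastChild): form
After 3 (parentNode): h3
After 4 (lastChild): form
After 5 (previousSibling): ol
After 6 (firstChild): span
After 7 (firstChild): section
After 8 (parentNode): span
After 9 (parentNode): ol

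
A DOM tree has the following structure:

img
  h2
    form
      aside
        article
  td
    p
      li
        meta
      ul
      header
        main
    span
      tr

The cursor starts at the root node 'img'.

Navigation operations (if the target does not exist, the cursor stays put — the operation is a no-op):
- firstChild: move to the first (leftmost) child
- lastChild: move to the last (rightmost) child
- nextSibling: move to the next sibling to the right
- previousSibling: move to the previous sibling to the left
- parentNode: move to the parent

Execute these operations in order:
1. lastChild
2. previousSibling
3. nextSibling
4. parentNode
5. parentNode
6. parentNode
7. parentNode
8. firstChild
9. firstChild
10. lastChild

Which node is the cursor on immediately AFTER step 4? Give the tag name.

After 1 (lastChild): td
After 2 (previousSibling): h2
After 3 (nextSibling): td
After 4 (parentNode): img

Answer: img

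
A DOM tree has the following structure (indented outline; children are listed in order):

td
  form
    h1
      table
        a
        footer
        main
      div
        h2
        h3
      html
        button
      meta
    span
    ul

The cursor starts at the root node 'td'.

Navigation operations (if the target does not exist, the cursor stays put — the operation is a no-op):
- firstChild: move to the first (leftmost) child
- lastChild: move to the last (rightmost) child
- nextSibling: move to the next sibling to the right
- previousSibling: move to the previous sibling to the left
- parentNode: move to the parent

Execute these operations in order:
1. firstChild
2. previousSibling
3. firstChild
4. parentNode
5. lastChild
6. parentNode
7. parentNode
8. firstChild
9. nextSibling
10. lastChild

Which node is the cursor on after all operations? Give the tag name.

After 1 (firstChild): form
After 2 (previousSibling): form (no-op, stayed)
After 3 (firstChild): h1
After 4 (parentNode): form
After 5 (lastChild): ul
After 6 (parentNode): form
After 7 (parentNode): td
After 8 (firstChild): form
After 9 (nextSibling): form (no-op, stayed)
After 10 (lastChild): ul

Answer: ul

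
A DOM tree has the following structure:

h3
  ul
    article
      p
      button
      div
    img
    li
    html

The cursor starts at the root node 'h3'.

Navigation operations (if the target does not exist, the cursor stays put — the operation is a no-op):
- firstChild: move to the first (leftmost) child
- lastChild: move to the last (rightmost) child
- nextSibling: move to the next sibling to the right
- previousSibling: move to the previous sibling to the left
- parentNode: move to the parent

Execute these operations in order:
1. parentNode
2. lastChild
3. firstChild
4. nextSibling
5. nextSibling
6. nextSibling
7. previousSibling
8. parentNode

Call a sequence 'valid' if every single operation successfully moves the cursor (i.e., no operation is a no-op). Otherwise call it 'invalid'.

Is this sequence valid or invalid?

After 1 (parentNode): h3 (no-op, stayed)
After 2 (lastChild): ul
After 3 (firstChild): article
After 4 (nextSibling): img
After 5 (nextSibling): li
After 6 (nextSibling): html
After 7 (previousSibling): li
After 8 (parentNode): ul

Answer: invalid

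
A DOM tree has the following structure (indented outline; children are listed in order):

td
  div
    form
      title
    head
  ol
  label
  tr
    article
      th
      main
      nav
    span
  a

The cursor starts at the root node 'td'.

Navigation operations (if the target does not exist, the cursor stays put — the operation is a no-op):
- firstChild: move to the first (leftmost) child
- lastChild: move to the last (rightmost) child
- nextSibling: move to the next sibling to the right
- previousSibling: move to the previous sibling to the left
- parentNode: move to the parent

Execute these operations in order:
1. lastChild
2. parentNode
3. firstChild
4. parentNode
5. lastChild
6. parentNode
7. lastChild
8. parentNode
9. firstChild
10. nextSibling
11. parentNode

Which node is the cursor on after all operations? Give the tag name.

Answer: td

Derivation:
After 1 (lastChild): a
After 2 (parentNode): td
After 3 (firstChild): div
After 4 (parentNode): td
After 5 (lastChild): a
After 6 (parentNode): td
After 7 (lastChild): a
After 8 (parentNode): td
After 9 (firstChild): div
After 10 (nextSibling): ol
After 11 (parentNode): td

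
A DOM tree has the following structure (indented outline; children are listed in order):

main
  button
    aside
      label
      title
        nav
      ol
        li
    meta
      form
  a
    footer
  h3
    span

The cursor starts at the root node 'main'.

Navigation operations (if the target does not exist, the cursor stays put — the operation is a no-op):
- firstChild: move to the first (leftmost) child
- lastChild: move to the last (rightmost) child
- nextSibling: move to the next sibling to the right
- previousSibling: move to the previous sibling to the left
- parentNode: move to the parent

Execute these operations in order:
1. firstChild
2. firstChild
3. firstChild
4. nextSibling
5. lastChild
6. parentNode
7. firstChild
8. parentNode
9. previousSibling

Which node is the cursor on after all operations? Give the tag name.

After 1 (firstChild): button
After 2 (firstChild): aside
After 3 (firstChild): label
After 4 (nextSibling): title
After 5 (lastChild): nav
After 6 (parentNode): title
After 7 (firstChild): nav
After 8 (parentNode): title
After 9 (previousSibling): label

Answer: label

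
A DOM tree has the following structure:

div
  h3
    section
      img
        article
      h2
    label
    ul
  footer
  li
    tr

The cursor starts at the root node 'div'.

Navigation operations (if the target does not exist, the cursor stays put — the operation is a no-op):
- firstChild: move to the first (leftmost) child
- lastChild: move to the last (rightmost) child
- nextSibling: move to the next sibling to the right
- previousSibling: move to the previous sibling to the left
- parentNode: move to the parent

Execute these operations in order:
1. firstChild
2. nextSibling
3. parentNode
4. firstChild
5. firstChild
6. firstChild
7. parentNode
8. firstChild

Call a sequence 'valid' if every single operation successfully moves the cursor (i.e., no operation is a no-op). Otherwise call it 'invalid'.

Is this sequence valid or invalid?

Answer: valid

Derivation:
After 1 (firstChild): h3
After 2 (nextSibling): footer
After 3 (parentNode): div
After 4 (firstChild): h3
After 5 (firstChild): section
After 6 (firstChild): img
After 7 (parentNode): section
After 8 (firstChild): img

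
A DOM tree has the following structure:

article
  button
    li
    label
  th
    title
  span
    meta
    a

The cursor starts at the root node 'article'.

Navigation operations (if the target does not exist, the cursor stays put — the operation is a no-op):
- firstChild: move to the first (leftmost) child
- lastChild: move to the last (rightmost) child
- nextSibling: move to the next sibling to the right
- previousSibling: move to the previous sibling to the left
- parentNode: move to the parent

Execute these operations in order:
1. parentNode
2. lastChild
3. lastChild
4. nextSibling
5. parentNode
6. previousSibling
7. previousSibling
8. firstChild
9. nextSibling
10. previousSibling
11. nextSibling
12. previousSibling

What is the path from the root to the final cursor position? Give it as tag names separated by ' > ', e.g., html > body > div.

Answer: article > button > li

Derivation:
After 1 (parentNode): article (no-op, stayed)
After 2 (lastChild): span
After 3 (lastChild): a
After 4 (nextSibling): a (no-op, stayed)
After 5 (parentNode): span
After 6 (previousSibling): th
After 7 (previousSibling): button
After 8 (firstChild): li
After 9 (nextSibling): label
After 10 (previousSibling): li
After 11 (nextSibling): label
After 12 (previousSibling): li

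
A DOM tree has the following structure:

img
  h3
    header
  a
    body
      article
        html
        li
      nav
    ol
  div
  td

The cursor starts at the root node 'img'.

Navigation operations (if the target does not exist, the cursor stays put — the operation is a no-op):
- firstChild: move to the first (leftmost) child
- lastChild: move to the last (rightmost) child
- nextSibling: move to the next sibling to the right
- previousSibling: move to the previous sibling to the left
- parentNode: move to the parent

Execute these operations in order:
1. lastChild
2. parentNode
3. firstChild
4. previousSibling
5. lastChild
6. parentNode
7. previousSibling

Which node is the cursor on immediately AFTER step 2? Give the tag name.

After 1 (lastChild): td
After 2 (parentNode): img

Answer: img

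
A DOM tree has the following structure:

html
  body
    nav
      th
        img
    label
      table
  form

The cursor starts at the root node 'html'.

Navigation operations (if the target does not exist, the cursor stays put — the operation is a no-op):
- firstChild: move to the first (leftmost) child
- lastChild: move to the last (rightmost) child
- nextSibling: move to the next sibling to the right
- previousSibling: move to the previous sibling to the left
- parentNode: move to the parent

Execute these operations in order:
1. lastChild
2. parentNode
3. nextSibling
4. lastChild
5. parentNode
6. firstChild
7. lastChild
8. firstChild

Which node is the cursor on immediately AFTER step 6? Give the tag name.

Answer: body

Derivation:
After 1 (lastChild): form
After 2 (parentNode): html
After 3 (nextSibling): html (no-op, stayed)
After 4 (lastChild): form
After 5 (parentNode): html
After 6 (firstChild): body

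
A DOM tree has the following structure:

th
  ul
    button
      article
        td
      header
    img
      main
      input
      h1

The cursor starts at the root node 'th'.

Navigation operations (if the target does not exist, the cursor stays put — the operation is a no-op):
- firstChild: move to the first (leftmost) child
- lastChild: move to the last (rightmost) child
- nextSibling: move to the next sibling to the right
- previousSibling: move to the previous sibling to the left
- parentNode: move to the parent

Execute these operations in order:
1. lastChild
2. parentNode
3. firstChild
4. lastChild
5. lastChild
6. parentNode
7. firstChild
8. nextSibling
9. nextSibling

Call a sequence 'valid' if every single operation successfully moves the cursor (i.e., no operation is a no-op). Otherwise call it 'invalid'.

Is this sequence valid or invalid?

Answer: valid

Derivation:
After 1 (lastChild): ul
After 2 (parentNode): th
After 3 (firstChild): ul
After 4 (lastChild): img
After 5 (lastChild): h1
After 6 (parentNode): img
After 7 (firstChild): main
After 8 (nextSibling): input
After 9 (nextSibling): h1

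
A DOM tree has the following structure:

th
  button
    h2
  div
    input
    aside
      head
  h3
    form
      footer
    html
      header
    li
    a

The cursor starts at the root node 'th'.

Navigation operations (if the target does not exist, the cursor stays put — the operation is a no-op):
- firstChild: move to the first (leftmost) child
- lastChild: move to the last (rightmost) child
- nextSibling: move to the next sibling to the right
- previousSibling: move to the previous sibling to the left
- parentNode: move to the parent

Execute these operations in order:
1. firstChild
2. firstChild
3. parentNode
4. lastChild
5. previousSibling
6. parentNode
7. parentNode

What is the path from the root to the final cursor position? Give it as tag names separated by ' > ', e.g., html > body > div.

Answer: th

Derivation:
After 1 (firstChild): button
After 2 (firstChild): h2
After 3 (parentNode): button
After 4 (lastChild): h2
After 5 (previousSibling): h2 (no-op, stayed)
After 6 (parentNode): button
After 7 (parentNode): th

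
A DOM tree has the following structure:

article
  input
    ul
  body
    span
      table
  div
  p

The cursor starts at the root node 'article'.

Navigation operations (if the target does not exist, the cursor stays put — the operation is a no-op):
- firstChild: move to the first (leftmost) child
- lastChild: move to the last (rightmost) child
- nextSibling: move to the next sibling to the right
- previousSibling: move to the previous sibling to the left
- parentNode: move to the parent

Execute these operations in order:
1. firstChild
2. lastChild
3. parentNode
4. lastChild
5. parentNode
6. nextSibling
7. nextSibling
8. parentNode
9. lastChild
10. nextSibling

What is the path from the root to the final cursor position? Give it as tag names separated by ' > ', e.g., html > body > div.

Answer: article > p

Derivation:
After 1 (firstChild): input
After 2 (lastChild): ul
After 3 (parentNode): input
After 4 (lastChild): ul
After 5 (parentNode): input
After 6 (nextSibling): body
After 7 (nextSibling): div
After 8 (parentNode): article
After 9 (lastChild): p
After 10 (nextSibling): p (no-op, stayed)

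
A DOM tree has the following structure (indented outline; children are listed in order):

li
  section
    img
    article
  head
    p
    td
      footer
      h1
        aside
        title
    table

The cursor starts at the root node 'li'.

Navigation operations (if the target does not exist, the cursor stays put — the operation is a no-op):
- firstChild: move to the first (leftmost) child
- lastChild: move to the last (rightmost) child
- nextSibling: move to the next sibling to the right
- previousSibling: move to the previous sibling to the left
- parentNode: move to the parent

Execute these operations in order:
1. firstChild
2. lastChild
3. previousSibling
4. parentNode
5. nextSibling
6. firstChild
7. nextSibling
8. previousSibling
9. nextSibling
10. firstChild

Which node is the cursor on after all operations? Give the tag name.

Answer: footer

Derivation:
After 1 (firstChild): section
After 2 (lastChild): article
After 3 (previousSibling): img
After 4 (parentNode): section
After 5 (nextSibling): head
After 6 (firstChild): p
After 7 (nextSibling): td
After 8 (previousSibling): p
After 9 (nextSibling): td
After 10 (firstChild): footer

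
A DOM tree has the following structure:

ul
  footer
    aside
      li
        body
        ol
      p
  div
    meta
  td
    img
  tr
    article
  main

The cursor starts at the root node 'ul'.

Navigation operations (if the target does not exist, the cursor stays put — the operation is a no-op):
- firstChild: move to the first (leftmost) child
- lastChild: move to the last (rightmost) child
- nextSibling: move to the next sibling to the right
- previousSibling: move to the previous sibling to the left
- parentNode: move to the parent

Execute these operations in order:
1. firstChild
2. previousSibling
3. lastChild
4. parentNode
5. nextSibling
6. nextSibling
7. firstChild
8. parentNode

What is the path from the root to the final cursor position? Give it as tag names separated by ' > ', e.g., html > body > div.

After 1 (firstChild): footer
After 2 (previousSibling): footer (no-op, stayed)
After 3 (lastChild): aside
After 4 (parentNode): footer
After 5 (nextSibling): div
After 6 (nextSibling): td
After 7 (firstChild): img
After 8 (parentNode): td

Answer: ul > td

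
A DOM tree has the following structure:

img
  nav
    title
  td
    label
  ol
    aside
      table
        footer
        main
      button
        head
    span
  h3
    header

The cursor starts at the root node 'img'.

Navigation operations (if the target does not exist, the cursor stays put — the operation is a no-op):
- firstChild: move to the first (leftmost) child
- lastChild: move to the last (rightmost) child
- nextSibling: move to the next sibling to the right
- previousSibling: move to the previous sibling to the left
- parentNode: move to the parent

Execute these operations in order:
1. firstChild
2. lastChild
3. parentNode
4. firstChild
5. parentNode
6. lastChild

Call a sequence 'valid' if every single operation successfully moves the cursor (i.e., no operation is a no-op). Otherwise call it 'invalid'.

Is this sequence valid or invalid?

After 1 (firstChild): nav
After 2 (lastChild): title
After 3 (parentNode): nav
After 4 (firstChild): title
After 5 (parentNode): nav
After 6 (lastChild): title

Answer: valid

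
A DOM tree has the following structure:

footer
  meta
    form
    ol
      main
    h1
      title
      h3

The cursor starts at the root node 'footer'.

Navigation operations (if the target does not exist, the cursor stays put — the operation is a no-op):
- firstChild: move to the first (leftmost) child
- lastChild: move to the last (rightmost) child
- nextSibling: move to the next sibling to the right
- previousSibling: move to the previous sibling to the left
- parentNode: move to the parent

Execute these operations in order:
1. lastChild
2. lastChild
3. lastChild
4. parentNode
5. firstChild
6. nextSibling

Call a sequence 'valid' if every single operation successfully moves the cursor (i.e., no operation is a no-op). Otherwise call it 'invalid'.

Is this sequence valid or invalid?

Answer: valid

Derivation:
After 1 (lastChild): meta
After 2 (lastChild): h1
After 3 (lastChild): h3
After 4 (parentNode): h1
After 5 (firstChild): title
After 6 (nextSibling): h3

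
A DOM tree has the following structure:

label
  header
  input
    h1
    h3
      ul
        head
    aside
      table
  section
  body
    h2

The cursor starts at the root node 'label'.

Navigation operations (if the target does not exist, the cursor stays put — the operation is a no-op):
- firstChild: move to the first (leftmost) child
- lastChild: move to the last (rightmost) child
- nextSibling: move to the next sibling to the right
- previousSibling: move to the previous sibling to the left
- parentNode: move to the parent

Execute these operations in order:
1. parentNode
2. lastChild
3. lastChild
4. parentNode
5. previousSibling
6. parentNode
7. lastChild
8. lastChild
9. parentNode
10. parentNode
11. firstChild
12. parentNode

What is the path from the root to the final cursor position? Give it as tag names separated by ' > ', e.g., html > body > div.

After 1 (parentNode): label (no-op, stayed)
After 2 (lastChild): body
After 3 (lastChild): h2
After 4 (parentNode): body
After 5 (previousSibling): section
After 6 (parentNode): label
After 7 (lastChild): body
After 8 (lastChild): h2
After 9 (parentNode): body
After 10 (parentNode): label
After 11 (firstChild): header
After 12 (parentNode): label

Answer: label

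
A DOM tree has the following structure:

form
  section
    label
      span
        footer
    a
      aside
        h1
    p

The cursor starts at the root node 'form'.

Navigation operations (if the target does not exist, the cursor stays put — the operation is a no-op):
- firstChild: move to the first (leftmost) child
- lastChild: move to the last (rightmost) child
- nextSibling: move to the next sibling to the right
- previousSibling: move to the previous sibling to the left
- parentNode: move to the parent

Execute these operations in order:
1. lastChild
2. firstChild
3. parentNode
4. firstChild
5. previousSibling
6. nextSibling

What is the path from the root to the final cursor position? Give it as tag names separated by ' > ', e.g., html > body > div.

Answer: form > section > a

Derivation:
After 1 (lastChild): section
After 2 (firstChild): label
After 3 (parentNode): section
After 4 (firstChild): label
After 5 (previousSibling): label (no-op, stayed)
After 6 (nextSibling): a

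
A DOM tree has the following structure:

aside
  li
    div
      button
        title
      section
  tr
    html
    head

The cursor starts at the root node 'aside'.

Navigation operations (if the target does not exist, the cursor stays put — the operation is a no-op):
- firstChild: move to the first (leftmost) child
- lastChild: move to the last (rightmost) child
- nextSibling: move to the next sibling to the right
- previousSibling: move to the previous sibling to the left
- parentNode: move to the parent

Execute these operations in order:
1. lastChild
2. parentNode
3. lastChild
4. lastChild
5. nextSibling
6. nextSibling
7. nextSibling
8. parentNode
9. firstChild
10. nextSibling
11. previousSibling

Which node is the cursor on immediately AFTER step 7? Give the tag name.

Answer: head

Derivation:
After 1 (lastChild): tr
After 2 (parentNode): aside
After 3 (lastChild): tr
After 4 (lastChild): head
After 5 (nextSibling): head (no-op, stayed)
After 6 (nextSibling): head (no-op, stayed)
After 7 (nextSibling): head (no-op, stayed)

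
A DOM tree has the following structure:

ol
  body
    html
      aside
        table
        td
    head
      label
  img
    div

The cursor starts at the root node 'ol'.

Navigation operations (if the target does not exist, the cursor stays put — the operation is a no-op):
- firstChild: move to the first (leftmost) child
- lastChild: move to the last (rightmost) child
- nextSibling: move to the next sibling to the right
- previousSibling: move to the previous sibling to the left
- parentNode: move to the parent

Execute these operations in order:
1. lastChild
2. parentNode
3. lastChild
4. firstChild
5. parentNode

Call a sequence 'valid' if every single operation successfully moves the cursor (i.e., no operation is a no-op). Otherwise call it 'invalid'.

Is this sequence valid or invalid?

After 1 (lastChild): img
After 2 (parentNode): ol
After 3 (lastChild): img
After 4 (firstChild): div
After 5 (parentNode): img

Answer: valid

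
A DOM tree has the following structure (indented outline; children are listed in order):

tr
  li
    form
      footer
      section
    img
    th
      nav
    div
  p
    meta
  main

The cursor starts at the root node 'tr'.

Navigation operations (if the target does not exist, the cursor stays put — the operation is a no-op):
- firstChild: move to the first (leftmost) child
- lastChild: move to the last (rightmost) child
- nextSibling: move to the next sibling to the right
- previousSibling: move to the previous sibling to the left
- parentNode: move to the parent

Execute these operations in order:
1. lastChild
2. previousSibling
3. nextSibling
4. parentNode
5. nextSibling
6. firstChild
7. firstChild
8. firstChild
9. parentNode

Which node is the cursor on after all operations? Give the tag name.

After 1 (lastChild): main
After 2 (previousSibling): p
After 3 (nextSibling): main
After 4 (parentNode): tr
After 5 (nextSibling): tr (no-op, stayed)
After 6 (firstChild): li
After 7 (firstChild): form
After 8 (firstChild): footer
After 9 (parentNode): form

Answer: form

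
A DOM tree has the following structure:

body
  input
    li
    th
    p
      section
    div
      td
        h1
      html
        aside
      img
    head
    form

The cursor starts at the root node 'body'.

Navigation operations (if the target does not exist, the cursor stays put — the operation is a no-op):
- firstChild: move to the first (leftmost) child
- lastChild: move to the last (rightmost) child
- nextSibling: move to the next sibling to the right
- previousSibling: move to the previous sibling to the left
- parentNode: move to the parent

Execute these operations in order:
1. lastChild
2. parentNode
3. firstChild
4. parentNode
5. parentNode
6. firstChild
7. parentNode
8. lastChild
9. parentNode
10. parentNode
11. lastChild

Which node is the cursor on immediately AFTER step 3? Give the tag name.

Answer: input

Derivation:
After 1 (lastChild): input
After 2 (parentNode): body
After 3 (firstChild): input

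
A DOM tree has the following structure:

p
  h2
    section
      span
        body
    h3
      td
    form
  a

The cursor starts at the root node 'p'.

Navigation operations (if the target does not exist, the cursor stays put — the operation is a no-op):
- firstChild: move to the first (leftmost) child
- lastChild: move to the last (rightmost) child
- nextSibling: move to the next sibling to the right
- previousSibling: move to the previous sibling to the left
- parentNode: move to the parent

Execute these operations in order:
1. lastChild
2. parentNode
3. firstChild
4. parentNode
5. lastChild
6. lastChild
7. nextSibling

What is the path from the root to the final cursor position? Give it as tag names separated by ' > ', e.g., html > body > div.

After 1 (lastChild): a
After 2 (parentNode): p
After 3 (firstChild): h2
After 4 (parentNode): p
After 5 (lastChild): a
After 6 (lastChild): a (no-op, stayed)
After 7 (nextSibling): a (no-op, stayed)

Answer: p > a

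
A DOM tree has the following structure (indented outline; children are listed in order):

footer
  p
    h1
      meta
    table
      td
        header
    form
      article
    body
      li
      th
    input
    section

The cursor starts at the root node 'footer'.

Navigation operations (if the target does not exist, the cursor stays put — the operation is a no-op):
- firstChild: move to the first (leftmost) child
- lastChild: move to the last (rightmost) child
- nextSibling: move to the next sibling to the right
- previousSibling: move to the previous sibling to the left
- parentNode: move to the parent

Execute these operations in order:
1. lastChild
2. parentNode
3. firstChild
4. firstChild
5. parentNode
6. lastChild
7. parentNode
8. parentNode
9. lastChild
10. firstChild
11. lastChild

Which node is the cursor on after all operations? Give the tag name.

Answer: meta

Derivation:
After 1 (lastChild): p
After 2 (parentNode): footer
After 3 (firstChild): p
After 4 (firstChild): h1
After 5 (parentNode): p
After 6 (lastChild): section
After 7 (parentNode): p
After 8 (parentNode): footer
After 9 (lastChild): p
After 10 (firstChild): h1
After 11 (lastChild): meta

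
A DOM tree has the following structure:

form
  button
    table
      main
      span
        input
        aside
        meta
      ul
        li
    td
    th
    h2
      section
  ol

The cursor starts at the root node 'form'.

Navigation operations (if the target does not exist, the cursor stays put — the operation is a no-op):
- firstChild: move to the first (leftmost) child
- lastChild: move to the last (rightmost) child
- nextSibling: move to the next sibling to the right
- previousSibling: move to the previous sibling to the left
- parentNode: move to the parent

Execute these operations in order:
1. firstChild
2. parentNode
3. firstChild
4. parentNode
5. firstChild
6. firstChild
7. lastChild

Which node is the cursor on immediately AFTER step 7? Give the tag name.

Answer: ul

Derivation:
After 1 (firstChild): button
After 2 (parentNode): form
After 3 (firstChild): button
After 4 (parentNode): form
After 5 (firstChild): button
After 6 (firstChild): table
After 7 (lastChild): ul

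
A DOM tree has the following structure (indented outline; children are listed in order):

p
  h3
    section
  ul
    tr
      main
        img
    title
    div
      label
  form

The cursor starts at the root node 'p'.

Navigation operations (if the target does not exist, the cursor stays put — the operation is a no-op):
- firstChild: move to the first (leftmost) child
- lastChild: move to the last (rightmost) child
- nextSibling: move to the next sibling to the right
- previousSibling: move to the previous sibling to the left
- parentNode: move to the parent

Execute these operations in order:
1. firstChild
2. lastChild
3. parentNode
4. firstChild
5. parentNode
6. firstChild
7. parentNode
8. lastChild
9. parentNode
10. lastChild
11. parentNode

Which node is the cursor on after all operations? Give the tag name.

After 1 (firstChild): h3
After 2 (lastChild): section
After 3 (parentNode): h3
After 4 (firstChild): section
After 5 (parentNode): h3
After 6 (firstChild): section
After 7 (parentNode): h3
After 8 (lastChild): section
After 9 (parentNode): h3
After 10 (lastChild): section
After 11 (parentNode): h3

Answer: h3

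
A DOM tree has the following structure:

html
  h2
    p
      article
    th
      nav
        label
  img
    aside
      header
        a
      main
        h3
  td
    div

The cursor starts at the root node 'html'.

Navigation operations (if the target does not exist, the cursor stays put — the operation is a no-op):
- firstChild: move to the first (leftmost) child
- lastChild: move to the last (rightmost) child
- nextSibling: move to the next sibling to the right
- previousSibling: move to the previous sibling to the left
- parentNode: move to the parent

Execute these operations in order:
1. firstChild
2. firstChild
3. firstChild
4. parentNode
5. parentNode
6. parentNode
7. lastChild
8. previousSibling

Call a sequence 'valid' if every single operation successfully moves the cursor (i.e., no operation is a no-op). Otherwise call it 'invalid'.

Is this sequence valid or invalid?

Answer: valid

Derivation:
After 1 (firstChild): h2
After 2 (firstChild): p
After 3 (firstChild): article
After 4 (parentNode): p
After 5 (parentNode): h2
After 6 (parentNode): html
After 7 (lastChild): td
After 8 (previousSibling): img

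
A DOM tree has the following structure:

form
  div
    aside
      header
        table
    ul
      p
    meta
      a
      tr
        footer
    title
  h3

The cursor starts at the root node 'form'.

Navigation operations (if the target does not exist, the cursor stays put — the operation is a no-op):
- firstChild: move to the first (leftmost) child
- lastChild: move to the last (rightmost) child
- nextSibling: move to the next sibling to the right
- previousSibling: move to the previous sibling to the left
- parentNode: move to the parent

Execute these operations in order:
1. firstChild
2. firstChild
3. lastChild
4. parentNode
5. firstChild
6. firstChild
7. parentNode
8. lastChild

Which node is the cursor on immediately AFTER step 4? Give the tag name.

Answer: aside

Derivation:
After 1 (firstChild): div
After 2 (firstChild): aside
After 3 (lastChild): header
After 4 (parentNode): aside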